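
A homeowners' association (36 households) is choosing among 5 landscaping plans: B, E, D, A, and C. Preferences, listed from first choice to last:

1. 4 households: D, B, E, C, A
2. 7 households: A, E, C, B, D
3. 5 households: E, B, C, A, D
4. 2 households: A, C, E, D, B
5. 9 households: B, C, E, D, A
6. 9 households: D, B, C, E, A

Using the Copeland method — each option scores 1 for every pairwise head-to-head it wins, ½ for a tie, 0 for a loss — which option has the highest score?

B: beats E, D, A, and C → score 4.
E: beats D and A; loses to B and C → score 2.
D: beats A; loses to B, E, and C → score 1.
A: loses to B, E, D, and C → score 0.
C: beats E, D, and A; loses to B → score 3.
B has the best pairwise record.

B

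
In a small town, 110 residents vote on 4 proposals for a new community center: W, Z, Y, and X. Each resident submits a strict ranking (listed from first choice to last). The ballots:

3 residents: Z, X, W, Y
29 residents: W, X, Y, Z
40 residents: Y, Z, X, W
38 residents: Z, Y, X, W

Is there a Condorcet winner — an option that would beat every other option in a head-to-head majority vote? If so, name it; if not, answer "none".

Y vs W: 78–32 for Y.
Y vs Z: 69–41 for Y.
Y vs X: 78–32 for Y.
Y beats every other option head-to-head.

Y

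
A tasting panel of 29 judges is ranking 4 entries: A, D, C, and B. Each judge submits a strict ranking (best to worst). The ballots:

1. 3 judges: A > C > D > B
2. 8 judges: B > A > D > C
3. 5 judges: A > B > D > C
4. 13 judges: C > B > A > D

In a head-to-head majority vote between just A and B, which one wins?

Voters preferring A to B: 8; preferring B to A: 21.
B wins the head-to-head.

B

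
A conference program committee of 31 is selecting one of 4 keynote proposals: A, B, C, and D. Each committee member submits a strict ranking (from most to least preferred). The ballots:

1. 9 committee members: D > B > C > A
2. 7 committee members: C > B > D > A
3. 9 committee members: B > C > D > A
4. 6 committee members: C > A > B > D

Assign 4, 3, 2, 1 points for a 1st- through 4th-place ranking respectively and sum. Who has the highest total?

C

A: 9·1 + 7·1 + 9·1 + 6·3 = 43
B: 9·3 + 7·3 + 9·4 + 6·2 = 96
C: 9·2 + 7·4 + 9·3 + 6·4 = 97
D: 9·4 + 7·2 + 9·2 + 6·1 = 74
C has the highest Borda score (97).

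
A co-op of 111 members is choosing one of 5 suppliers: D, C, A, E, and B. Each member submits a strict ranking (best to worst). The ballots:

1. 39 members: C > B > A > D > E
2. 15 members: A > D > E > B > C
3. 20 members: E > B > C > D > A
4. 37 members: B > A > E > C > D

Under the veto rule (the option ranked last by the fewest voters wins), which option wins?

B

Last-place votes: D 37, C 15, A 20, E 39, B 0.
B is ranked last by the fewest voters, so B wins.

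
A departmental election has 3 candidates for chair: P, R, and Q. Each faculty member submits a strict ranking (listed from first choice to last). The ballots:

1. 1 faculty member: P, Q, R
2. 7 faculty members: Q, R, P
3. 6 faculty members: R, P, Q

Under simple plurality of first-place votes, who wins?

First-place votes: P 1, R 6, Q 7.
Q has the most first-place votes.

Q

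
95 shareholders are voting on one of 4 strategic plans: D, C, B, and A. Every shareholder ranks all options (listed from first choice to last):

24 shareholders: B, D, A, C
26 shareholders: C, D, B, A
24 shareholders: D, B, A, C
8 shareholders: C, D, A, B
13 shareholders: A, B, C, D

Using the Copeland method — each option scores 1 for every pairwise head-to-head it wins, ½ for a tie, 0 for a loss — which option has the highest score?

D

D: beats C, B, and A → score 3.
C: loses to D, B, and A → score 0.
B: beats C and A; loses to D → score 2.
A: beats C; loses to D and B → score 1.
D has the best pairwise record.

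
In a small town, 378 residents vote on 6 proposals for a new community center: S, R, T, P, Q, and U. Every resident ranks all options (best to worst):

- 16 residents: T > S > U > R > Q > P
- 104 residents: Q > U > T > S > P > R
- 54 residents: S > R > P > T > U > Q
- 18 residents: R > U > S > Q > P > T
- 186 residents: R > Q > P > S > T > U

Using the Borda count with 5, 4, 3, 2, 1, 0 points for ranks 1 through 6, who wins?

Q

S: 16·4 + 104·2 + 54·5 + 18·3 + 186·2 = 968
R: 16·2 + 104·0 + 54·4 + 18·5 + 186·5 = 1268
T: 16·5 + 104·3 + 54·2 + 18·0 + 186·1 = 686
P: 16·0 + 104·1 + 54·3 + 18·1 + 186·3 = 842
Q: 16·1 + 104·5 + 54·0 + 18·2 + 186·4 = 1316
U: 16·3 + 104·4 + 54·1 + 18·4 + 186·0 = 590
Q has the highest Borda score (1316).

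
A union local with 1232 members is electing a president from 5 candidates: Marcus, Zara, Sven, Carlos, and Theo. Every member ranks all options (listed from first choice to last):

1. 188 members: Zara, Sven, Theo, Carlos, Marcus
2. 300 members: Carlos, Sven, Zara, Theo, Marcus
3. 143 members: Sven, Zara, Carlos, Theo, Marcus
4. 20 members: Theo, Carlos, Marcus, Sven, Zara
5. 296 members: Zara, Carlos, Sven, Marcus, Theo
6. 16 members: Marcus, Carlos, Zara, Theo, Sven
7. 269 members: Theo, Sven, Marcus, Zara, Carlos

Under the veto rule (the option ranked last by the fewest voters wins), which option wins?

Sven

Last-place votes: Marcus 631, Zara 20, Sven 16, Carlos 269, Theo 296.
Sven is ranked last by the fewest voters, so Sven wins.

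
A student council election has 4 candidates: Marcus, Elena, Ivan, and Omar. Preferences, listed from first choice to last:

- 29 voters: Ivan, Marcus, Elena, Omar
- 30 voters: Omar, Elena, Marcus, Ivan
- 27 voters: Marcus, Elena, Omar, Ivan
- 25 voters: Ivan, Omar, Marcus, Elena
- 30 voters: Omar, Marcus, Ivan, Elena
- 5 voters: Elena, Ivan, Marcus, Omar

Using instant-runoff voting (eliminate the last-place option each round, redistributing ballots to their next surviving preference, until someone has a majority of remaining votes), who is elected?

Round 1: Marcus 27, Elena 5, Ivan 54, Omar 60. Eliminate Elena.
Round 2: Marcus 27, Ivan 59, Omar 60. Eliminate Marcus.
Round 3: Ivan 59, Omar 87. Omar has a majority.

Omar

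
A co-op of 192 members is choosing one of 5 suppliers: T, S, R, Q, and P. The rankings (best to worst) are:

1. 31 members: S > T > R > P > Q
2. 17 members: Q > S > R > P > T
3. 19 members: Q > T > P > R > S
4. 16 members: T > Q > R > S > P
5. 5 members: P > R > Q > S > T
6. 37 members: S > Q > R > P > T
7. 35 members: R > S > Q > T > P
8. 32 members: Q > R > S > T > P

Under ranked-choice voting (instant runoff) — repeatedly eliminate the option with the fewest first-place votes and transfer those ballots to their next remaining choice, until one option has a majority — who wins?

S

Round 1: T 16, S 68, R 35, Q 68, P 5. Eliminate P.
Round 2: T 16, S 68, R 40, Q 68. Eliminate T.
Round 3: S 68, R 40, Q 84. Eliminate R.
Round 4: S 103, Q 89. S has a majority.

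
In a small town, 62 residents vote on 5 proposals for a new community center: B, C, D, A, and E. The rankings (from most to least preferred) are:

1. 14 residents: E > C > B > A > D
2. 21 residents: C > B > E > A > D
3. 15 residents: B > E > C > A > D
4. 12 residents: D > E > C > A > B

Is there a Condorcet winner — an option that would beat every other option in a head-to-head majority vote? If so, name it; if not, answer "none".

Checking pairwise contests:
C beats B 47–15.
E beats C 41–21.
B beats D 50–12.
B beats A 50–12.
B beats E 36–26.
Every option loses at least one head-to-head, so there is no Condorcet winner.

none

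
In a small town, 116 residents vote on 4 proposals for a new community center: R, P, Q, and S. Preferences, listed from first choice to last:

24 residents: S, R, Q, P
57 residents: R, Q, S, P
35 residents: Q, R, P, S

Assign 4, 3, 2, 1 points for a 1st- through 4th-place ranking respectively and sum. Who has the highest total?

R: 24·3 + 57·4 + 35·3 = 405
P: 24·1 + 57·1 + 35·2 = 151
Q: 24·2 + 57·3 + 35·4 = 359
S: 24·4 + 57·2 + 35·1 = 245
R has the highest Borda score (405).

R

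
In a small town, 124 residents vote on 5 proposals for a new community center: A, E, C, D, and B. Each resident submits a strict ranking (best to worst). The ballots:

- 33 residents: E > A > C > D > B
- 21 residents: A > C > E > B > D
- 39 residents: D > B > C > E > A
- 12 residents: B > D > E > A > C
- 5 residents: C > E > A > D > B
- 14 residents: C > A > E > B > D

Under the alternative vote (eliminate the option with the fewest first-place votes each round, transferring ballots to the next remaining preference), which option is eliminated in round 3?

A

Round 1: A 21, E 33, C 19, D 39, B 12. Eliminate B.
Round 2: A 21, E 33, C 19, D 51. Eliminate C.
Round 3: A 35, E 38, D 51. Eliminate A.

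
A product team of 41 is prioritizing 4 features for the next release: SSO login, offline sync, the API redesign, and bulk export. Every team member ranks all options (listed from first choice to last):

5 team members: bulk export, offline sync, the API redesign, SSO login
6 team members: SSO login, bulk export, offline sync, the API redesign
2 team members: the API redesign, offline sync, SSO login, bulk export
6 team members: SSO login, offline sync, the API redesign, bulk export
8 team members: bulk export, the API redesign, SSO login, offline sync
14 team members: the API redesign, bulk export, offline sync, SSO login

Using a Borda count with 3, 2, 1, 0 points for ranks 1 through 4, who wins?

SSO login: 5·0 + 6·3 + 2·1 + 6·3 + 8·1 + 14·0 = 46
offline sync: 5·2 + 6·1 + 2·2 + 6·2 + 8·0 + 14·1 = 46
the API redesign: 5·1 + 6·0 + 2·3 + 6·1 + 8·2 + 14·3 = 75
bulk export: 5·3 + 6·2 + 2·0 + 6·0 + 8·3 + 14·2 = 79
bulk export has the highest Borda score (79).

bulk export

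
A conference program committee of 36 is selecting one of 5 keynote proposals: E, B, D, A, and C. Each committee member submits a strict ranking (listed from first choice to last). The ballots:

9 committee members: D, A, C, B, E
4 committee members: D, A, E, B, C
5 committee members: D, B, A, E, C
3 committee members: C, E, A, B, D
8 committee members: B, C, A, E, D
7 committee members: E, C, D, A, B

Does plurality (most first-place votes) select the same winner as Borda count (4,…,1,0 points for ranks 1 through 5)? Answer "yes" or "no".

Plurality — first-place votes: E 7, B 8, D 18, A 0, C 3. Winner: D.
Borda — scores: E 58, B 63, D 86, A 78, C 75. Winner: D.
The two methods agree.

yes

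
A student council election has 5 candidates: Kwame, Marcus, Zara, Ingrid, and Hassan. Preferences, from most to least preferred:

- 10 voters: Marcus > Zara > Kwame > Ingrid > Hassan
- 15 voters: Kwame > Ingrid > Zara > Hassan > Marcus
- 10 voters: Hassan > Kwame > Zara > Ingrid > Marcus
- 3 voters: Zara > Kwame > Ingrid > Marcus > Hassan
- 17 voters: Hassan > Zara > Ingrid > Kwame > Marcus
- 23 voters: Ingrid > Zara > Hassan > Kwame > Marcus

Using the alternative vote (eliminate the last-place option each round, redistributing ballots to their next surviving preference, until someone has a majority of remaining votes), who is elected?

Hassan

Round 1: Kwame 15, Marcus 10, Zara 3, Ingrid 23, Hassan 27. Eliminate Zara.
Round 2: Kwame 18, Marcus 10, Ingrid 23, Hassan 27. Eliminate Marcus.
Round 3: Kwame 28, Ingrid 23, Hassan 27. Eliminate Ingrid.
Round 4: Kwame 28, Hassan 50. Hassan has a majority.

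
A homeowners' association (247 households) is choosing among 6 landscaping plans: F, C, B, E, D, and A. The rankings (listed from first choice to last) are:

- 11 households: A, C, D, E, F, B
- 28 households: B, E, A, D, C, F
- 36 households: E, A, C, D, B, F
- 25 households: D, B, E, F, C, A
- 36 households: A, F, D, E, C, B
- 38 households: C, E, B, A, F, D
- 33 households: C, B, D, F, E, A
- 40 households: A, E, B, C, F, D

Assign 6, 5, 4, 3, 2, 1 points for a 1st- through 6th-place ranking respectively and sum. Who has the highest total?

F: 11·2 + 28·1 + 36·1 + 25·3 + 36·5 + 38·2 + 33·3 + 40·2 = 596
C: 11·5 + 28·2 + 36·4 + 25·2 + 36·2 + 38·6 + 33·6 + 40·3 = 923
B: 11·1 + 28·6 + 36·2 + 25·5 + 36·1 + 38·4 + 33·5 + 40·4 = 889
E: 11·3 + 28·5 + 36·6 + 25·4 + 36·3 + 38·5 + 33·2 + 40·5 = 1053
D: 11·4 + 28·3 + 36·3 + 25·6 + 36·4 + 38·1 + 33·4 + 40·1 = 740
A: 11·6 + 28·4 + 36·5 + 25·1 + 36·6 + 38·3 + 33·1 + 40·6 = 986
E has the highest Borda score (1053).

E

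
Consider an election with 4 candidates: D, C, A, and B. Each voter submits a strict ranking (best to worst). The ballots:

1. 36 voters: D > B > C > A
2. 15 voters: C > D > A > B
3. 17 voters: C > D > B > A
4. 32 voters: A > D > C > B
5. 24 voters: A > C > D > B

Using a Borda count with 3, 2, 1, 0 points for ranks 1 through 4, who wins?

D

D: 36·3 + 15·2 + 17·2 + 32·2 + 24·1 = 260
C: 36·1 + 15·3 + 17·3 + 32·1 + 24·2 = 212
A: 36·0 + 15·1 + 17·0 + 32·3 + 24·3 = 183
B: 36·2 + 15·0 + 17·1 + 32·0 + 24·0 = 89
D has the highest Borda score (260).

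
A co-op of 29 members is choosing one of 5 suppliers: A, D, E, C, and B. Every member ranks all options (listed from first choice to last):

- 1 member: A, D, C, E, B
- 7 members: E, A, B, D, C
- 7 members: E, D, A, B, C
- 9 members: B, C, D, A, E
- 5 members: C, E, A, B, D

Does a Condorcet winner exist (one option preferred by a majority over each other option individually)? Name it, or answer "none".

Checking pairwise contests:
D beats A 16–13.
E beats D 19–10.
C beats E 15–14.
A beats C 15–14.
A beats B 20–9.
Every option loses at least one head-to-head, so there is no Condorcet winner.

none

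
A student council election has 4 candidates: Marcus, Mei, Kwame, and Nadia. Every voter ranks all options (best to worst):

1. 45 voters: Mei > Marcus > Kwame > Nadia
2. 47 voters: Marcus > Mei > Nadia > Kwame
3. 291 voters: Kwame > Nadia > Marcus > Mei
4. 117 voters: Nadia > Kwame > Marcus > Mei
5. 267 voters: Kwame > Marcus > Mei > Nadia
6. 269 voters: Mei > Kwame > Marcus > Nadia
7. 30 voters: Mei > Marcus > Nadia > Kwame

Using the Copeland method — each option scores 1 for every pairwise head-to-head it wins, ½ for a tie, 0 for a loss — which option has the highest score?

Kwame

Marcus: beats Mei and Nadia; loses to Kwame → score 2.
Mei: beats Nadia; loses to Marcus and Kwame → score 1.
Kwame: beats Marcus, Mei, and Nadia → score 3.
Nadia: loses to Marcus, Mei, and Kwame → score 0.
Kwame has the best pairwise record.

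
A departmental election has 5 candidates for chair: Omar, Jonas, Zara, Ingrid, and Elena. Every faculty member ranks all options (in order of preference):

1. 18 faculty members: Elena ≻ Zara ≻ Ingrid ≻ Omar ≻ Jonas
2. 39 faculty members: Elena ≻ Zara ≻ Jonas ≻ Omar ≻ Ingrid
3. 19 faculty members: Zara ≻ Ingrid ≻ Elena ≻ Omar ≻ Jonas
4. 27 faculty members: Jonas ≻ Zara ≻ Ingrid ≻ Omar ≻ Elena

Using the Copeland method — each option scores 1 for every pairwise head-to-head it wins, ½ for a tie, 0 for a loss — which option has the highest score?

Omar: loses to Jonas, Zara, Ingrid, and Elena → score 0.
Jonas: beats Omar and Ingrid; loses to Zara and Elena → score 2.
Zara: beats Omar, Jonas, and Ingrid; loses to Elena → score 3.
Ingrid: beats Omar; loses to Jonas, Zara, and Elena → score 1.
Elena: beats Omar, Jonas, Zara, and Ingrid → score 4.
Elena has the best pairwise record.

Elena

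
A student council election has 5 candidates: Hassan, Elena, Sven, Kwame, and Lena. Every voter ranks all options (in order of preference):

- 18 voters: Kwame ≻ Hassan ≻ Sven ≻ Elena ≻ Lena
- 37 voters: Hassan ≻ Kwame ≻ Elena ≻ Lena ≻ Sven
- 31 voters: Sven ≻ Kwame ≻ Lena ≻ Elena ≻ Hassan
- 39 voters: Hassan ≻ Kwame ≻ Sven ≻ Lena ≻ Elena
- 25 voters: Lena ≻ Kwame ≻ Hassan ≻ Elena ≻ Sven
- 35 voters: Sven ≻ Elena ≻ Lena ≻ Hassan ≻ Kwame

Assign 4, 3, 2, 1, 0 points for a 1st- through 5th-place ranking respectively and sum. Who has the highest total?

Kwame

Hassan: 18·3 + 37·4 + 31·0 + 39·4 + 25·2 + 35·1 = 443
Elena: 18·1 + 37·2 + 31·1 + 39·0 + 25·1 + 35·3 = 253
Sven: 18·2 + 37·0 + 31·4 + 39·2 + 25·0 + 35·4 = 378
Kwame: 18·4 + 37·3 + 31·3 + 39·3 + 25·3 + 35·0 = 468
Lena: 18·0 + 37·1 + 31·2 + 39·1 + 25·4 + 35·2 = 308
Kwame has the highest Borda score (468).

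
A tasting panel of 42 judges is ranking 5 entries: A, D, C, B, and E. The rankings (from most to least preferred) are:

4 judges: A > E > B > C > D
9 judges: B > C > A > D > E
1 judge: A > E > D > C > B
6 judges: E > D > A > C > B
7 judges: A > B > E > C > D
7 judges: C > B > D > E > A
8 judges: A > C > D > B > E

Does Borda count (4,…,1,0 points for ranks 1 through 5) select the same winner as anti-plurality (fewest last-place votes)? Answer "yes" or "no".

no

Borda — scores: A 110, D 59, C 97, B 94, E 60. Winner: A.
Anti-plurality — last-place votes: A 7, D 11, C 0, B 7, E 17. Winner: C.
The two methods disagree.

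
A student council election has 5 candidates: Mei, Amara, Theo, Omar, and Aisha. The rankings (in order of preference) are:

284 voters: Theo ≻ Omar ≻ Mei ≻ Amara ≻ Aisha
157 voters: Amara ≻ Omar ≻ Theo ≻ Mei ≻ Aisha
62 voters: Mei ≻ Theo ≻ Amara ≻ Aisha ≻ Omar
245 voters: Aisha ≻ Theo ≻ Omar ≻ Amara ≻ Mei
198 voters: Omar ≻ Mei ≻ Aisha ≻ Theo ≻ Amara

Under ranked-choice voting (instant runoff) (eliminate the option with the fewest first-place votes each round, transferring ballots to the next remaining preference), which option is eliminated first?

Round 1: Mei 62, Amara 157, Theo 284, Omar 198, Aisha 245. Eliminate Mei.

Mei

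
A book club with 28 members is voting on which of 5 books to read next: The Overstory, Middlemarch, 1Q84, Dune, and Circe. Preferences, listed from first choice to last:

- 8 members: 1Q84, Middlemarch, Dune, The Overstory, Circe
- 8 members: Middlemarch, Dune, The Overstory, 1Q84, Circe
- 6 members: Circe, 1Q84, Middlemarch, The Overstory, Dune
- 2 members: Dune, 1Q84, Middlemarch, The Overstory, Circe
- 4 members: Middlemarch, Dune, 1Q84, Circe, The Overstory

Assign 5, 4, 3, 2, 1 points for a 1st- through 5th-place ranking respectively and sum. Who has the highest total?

The Overstory: 8·2 + 8·3 + 6·2 + 2·2 + 4·1 = 60
Middlemarch: 8·4 + 8·5 + 6·3 + 2·3 + 4·5 = 116
1Q84: 8·5 + 8·2 + 6·4 + 2·4 + 4·3 = 100
Dune: 8·3 + 8·4 + 6·1 + 2·5 + 4·4 = 88
Circe: 8·1 + 8·1 + 6·5 + 2·1 + 4·2 = 56
Middlemarch has the highest Borda score (116).

Middlemarch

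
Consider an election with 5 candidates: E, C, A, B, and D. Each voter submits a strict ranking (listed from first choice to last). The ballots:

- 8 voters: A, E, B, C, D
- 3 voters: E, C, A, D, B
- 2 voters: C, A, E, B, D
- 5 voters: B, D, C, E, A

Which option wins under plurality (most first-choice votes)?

First-place votes: E 3, C 2, A 8, B 5, D 0.
A has the most first-place votes.

A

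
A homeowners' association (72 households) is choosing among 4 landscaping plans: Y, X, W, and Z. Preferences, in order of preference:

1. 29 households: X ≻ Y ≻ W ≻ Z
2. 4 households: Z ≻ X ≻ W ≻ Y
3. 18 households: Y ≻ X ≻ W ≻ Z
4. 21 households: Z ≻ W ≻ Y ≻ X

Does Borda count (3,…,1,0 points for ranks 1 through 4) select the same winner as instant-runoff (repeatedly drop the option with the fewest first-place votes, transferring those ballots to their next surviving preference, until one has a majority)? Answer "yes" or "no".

no

Borda — scores: Y 133, X 131, W 93, Z 75. Winner: Y.
Instant-runoff — R1 Y 18, X 29, W 0, Z 25 (W out); R2 Y 18, X 29, Z 25 (Y out); R3 X 47, Z 25 (X winner). Winner: X.
The two methods disagree.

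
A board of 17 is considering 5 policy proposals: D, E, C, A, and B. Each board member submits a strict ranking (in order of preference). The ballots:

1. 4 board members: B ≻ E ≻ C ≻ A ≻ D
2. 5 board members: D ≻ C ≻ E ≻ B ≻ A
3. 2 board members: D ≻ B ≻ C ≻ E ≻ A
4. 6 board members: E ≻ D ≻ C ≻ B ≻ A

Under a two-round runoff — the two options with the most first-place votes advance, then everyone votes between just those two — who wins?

E

Round 1 first-place votes: D 7, E 6, C 0, A 0, B 4.
D and E advance.
Runoff: D is preferred to E by 7 voters; E by 10.
E wins the runoff.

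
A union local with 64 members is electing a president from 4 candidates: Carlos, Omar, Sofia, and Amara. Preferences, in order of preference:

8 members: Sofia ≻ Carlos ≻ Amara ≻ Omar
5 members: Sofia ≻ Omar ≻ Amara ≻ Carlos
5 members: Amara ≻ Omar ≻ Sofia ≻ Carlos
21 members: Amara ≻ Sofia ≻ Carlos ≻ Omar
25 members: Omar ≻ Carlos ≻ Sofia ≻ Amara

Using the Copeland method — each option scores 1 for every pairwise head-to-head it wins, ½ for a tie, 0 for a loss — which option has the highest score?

Carlos: beats Amara; loses to Omar and Sofia → score 1.
Omar: beats Carlos; loses to Sofia and Amara → score 1.
Sofia: beats Carlos, Omar, and Amara → score 3.
Amara: beats Omar; loses to Carlos and Sofia → score 1.
Sofia has the best pairwise record.

Sofia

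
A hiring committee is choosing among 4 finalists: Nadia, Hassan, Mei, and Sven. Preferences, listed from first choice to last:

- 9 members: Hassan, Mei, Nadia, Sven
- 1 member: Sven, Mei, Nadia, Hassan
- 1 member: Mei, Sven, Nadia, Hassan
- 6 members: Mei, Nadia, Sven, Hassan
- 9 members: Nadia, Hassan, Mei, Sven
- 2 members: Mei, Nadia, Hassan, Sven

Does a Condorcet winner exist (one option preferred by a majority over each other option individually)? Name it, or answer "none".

Checking pairwise contests:
Mei beats Nadia 19–9.
Nadia beats Hassan 19–9.
Hassan beats Mei 18–10.
Nadia beats Sven 26–2.
Every option loses at least one head-to-head, so there is no Condorcet winner.

none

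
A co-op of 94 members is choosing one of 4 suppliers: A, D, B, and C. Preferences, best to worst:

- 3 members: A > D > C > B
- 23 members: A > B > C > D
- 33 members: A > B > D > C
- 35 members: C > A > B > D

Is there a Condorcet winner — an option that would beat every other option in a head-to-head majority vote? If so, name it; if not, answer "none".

A

A vs D: 94–0 for A.
A vs B: 94–0 for A.
A vs C: 59–35 for A.
A beats every other option head-to-head.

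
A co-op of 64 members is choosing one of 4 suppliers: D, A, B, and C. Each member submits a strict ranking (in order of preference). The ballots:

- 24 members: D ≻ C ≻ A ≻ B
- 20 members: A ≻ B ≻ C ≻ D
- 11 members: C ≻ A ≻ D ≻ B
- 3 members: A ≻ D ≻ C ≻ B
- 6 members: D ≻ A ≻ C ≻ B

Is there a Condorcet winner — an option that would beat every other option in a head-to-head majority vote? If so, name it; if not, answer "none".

Checking pairwise contests:
A beats D 34–30.
C beats A 35–29.
D beats B 44–20.
D beats C 33–31.
Every option loses at least one head-to-head, so there is no Condorcet winner.

none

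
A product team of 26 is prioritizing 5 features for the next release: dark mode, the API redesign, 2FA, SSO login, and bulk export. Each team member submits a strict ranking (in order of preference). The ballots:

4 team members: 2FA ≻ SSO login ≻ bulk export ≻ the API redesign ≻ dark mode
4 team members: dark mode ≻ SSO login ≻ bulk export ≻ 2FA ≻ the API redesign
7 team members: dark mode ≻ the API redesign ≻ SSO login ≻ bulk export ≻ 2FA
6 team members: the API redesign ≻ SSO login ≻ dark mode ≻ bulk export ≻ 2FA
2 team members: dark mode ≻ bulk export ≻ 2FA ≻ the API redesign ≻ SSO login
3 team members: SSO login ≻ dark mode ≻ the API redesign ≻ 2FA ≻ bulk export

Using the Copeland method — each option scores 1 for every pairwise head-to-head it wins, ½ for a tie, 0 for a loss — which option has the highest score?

dark mode

dark mode: beats the API redesign, 2FA, and bulk export; ties SSO login → score 3.5.
the API redesign: beats 2FA, SSO login, and bulk export; loses to dark mode → score 3.
2FA: loses to dark mode, the API redesign, SSO login, and bulk export → score 0.
SSO login: beats 2FA and bulk export; ties dark mode; loses to the API redesign → score 2.5.
bulk export: beats 2FA; loses to dark mode, the API redesign, and SSO login → score 1.
dark mode has the best pairwise record.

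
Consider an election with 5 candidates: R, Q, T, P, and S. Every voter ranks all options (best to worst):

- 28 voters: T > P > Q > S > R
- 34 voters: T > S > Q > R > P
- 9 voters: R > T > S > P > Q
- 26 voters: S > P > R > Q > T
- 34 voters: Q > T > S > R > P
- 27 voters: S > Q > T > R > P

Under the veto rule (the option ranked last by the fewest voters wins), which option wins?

Last-place votes: R 28, Q 9, T 26, P 95, S 0.
S is ranked last by the fewest voters, so S wins.

S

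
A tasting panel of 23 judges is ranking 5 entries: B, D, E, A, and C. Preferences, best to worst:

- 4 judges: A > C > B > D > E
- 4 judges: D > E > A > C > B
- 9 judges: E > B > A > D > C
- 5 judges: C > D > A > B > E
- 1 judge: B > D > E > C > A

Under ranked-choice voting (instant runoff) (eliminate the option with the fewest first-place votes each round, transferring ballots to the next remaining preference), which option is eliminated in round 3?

Round 1: B 1, D 4, E 9, A 4, C 5. Eliminate B.
Round 2: D 5, E 9, A 4, C 5. Eliminate A.
Round 3: D 5, E 9, C 9. Eliminate D.

D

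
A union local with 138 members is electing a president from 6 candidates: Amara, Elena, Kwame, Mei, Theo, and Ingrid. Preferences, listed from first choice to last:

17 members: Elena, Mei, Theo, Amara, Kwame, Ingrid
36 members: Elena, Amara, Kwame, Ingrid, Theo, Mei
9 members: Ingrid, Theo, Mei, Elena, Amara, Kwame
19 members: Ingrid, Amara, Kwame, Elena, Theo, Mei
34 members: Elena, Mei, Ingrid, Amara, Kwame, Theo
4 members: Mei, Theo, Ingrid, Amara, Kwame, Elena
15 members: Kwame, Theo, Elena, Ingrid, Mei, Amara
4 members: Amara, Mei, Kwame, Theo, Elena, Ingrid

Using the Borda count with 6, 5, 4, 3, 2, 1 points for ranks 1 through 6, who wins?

Elena

Amara: 17·3 + 36·5 + 9·2 + 19·5 + 34·3 + 4·3 + 15·1 + 4·6 = 497
Elena: 17·6 + 36·6 + 9·3 + 19·3 + 34·6 + 4·1 + 15·4 + 4·2 = 678
Kwame: 17·2 + 36·4 + 9·1 + 19·4 + 34·2 + 4·2 + 15·6 + 4·4 = 445
Mei: 17·5 + 36·1 + 9·4 + 19·1 + 34·5 + 4·6 + 15·2 + 4·5 = 420
Theo: 17·4 + 36·2 + 9·5 + 19·2 + 34·1 + 4·5 + 15·5 + 4·3 = 364
Ingrid: 17·1 + 36·3 + 9·6 + 19·6 + 34·4 + 4·4 + 15·3 + 4·1 = 494
Elena has the highest Borda score (678).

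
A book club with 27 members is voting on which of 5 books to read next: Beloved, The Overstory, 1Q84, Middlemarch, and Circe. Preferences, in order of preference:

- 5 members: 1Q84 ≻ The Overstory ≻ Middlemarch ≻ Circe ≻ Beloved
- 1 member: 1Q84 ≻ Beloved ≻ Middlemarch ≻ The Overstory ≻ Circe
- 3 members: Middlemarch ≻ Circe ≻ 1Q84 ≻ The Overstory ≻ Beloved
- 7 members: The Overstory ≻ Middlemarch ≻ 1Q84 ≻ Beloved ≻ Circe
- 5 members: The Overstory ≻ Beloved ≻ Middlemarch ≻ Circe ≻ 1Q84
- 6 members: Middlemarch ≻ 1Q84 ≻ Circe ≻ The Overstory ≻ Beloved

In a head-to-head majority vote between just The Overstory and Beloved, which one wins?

The Overstory

Voters preferring The Overstory to Beloved: 26; preferring Beloved to The Overstory: 1.
The Overstory wins the head-to-head.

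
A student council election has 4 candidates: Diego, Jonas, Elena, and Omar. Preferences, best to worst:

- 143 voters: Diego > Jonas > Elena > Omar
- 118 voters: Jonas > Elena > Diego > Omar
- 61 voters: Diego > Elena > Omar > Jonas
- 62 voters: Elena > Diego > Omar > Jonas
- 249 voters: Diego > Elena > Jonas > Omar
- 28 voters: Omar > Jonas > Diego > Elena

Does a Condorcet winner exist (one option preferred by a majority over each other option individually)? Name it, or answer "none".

Diego vs Jonas: 515–146 for Diego.
Diego vs Elena: 481–180 for Diego.
Diego vs Omar: 633–28 for Diego.
Diego beats every other option head-to-head.

Diego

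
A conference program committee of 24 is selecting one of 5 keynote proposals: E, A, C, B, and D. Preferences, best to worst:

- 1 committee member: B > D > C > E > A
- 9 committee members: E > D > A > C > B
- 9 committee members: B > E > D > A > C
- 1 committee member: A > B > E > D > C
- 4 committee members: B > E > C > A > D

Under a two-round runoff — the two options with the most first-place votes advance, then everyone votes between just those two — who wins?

B

Round 1 first-place votes: E 9, A 1, C 0, B 14, D 0.
B and E advance.
Runoff: B is preferred to E by 15 voters; E by 9.
B wins the runoff.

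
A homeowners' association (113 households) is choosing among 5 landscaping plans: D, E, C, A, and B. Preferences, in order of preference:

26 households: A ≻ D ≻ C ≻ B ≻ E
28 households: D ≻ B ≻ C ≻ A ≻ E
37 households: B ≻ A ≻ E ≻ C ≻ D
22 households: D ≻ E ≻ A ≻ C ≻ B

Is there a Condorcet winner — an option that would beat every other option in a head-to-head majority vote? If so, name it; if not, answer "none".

none

Checking pairwise contests:
A beats D 63–50.
D beats E 76–37.
D beats C 76–37.
B beats A 65–48.
D beats B 76–37.
Every option loses at least one head-to-head, so there is no Condorcet winner.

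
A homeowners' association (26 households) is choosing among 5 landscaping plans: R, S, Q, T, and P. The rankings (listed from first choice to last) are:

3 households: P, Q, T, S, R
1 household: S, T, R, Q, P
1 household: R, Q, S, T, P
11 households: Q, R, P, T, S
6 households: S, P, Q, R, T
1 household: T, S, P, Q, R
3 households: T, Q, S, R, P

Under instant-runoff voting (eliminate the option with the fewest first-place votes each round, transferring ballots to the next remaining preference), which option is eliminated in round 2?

Round 1: R 1, S 7, Q 11, T 4, P 3. Eliminate R.
Round 2: S 7, Q 12, T 4, P 3. Eliminate P.

P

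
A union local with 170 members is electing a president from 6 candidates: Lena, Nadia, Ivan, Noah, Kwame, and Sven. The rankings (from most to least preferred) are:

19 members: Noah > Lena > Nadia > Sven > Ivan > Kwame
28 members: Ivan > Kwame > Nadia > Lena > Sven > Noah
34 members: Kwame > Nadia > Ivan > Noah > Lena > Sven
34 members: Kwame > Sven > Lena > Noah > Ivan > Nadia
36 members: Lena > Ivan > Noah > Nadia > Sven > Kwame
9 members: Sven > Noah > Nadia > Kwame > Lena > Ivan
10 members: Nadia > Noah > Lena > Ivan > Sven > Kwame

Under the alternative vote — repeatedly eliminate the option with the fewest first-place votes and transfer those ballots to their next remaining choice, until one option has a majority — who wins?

Round 1: Lena 36, Nadia 10, Ivan 28, Noah 19, Kwame 68, Sven 9. Eliminate Sven.
Round 2: Lena 36, Nadia 10, Ivan 28, Noah 28, Kwame 68. Eliminate Nadia.
Round 3: Lena 36, Ivan 28, Noah 38, Kwame 68. Eliminate Ivan.
Round 4: Lena 36, Noah 38, Kwame 96. Kwame has a majority.

Kwame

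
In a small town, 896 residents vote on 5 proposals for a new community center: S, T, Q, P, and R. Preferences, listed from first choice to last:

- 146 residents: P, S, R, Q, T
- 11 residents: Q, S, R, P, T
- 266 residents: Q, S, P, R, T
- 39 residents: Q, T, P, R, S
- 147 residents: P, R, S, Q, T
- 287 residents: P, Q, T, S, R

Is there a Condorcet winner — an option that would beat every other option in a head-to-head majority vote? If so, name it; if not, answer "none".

P

P vs S: 619–277 for P.
P vs T: 857–39 for P.
P vs Q: 580–316 for P.
P vs R: 885–11 for P.
P beats every other option head-to-head.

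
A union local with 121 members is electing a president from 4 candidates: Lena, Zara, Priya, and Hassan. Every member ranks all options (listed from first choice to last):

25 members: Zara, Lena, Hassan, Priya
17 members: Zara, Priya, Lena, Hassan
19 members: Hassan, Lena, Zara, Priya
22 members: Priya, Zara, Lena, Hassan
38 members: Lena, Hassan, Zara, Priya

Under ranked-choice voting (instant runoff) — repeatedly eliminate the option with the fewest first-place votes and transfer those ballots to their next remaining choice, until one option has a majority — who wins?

Zara

Round 1: Lena 38, Zara 42, Priya 22, Hassan 19. Eliminate Hassan.
Round 2: Lena 57, Zara 42, Priya 22. Eliminate Priya.
Round 3: Lena 57, Zara 64. Zara has a majority.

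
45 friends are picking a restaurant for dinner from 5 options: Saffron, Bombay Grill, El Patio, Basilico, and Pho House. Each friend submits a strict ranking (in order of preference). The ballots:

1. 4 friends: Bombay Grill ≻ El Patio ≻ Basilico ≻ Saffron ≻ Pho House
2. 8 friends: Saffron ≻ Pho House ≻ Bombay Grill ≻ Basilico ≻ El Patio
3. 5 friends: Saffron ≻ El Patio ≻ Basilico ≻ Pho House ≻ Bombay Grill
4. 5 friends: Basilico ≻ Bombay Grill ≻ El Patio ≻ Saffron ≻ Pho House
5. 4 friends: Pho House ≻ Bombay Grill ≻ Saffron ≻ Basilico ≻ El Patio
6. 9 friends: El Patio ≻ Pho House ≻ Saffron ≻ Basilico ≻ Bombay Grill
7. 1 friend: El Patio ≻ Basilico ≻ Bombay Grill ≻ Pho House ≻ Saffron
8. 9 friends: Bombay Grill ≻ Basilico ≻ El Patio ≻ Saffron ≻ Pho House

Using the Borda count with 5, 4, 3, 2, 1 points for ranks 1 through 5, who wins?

Saffron: 4·2 + 8·5 + 5·5 + 5·2 + 4·3 + 9·3 + 1·1 + 9·2 = 141
Bombay Grill: 4·5 + 8·3 + 5·1 + 5·4 + 4·4 + 9·1 + 1·3 + 9·5 = 142
El Patio: 4·4 + 8·1 + 5·4 + 5·3 + 4·1 + 9·5 + 1·5 + 9·3 = 140
Basilico: 4·3 + 8·2 + 5·3 + 5·5 + 4·2 + 9·2 + 1·4 + 9·4 = 134
Pho House: 4·1 + 8·4 + 5·2 + 5·1 + 4·5 + 9·4 + 1·2 + 9·1 = 118
Bombay Grill has the highest Borda score (142).

Bombay Grill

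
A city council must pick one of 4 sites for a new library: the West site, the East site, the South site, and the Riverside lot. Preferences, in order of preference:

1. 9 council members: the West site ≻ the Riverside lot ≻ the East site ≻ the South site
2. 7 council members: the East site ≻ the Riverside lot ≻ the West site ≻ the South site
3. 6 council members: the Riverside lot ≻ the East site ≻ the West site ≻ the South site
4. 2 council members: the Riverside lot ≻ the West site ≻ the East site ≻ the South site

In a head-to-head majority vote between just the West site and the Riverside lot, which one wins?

the Riverside lot

Voters preferring the West site to the Riverside lot: 9; preferring the Riverside lot to the West site: 15.
the Riverside lot wins the head-to-head.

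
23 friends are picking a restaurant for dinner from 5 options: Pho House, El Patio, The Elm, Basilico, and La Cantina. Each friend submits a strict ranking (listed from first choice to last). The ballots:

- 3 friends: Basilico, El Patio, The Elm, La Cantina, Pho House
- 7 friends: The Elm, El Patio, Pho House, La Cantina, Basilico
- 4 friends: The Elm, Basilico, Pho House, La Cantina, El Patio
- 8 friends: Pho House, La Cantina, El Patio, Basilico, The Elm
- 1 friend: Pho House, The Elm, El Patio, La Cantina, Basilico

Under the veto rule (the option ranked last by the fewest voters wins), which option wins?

La Cantina

Last-place votes: Pho House 3, El Patio 4, The Elm 8, Basilico 8, La Cantina 0.
La Cantina is ranked last by the fewest voters, so La Cantina wins.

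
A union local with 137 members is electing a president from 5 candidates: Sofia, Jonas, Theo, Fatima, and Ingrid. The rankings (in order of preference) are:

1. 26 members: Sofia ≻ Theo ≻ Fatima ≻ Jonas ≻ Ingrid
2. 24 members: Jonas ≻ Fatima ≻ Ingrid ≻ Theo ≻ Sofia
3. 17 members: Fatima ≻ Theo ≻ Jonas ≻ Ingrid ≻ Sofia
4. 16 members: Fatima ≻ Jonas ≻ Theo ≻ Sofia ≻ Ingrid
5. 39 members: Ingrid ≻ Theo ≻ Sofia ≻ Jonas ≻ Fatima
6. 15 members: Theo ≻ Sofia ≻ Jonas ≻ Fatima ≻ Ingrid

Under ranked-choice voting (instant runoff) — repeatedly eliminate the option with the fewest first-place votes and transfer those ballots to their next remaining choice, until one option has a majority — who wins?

Sofia

Round 1: Sofia 26, Jonas 24, Theo 15, Fatima 33, Ingrid 39. Eliminate Theo.
Round 2: Sofia 41, Jonas 24, Fatima 33, Ingrid 39. Eliminate Jonas.
Round 3: Sofia 41, Fatima 57, Ingrid 39. Eliminate Ingrid.
Round 4: Sofia 80, Fatima 57. Sofia has a majority.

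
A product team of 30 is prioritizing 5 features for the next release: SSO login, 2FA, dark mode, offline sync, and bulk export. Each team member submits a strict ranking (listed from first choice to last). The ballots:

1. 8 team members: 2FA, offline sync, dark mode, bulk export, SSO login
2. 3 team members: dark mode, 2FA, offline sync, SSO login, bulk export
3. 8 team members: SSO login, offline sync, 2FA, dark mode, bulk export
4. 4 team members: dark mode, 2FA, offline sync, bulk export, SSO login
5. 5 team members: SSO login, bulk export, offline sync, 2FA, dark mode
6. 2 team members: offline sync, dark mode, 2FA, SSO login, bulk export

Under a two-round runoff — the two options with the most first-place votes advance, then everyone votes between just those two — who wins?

Round 1 first-place votes: SSO login 13, 2FA 8, dark mode 7, offline sync 2, bulk export 0.
SSO login and 2FA advance.
Runoff: SSO login is preferred to 2FA by 13 voters; 2FA by 17.
2FA wins the runoff.

2FA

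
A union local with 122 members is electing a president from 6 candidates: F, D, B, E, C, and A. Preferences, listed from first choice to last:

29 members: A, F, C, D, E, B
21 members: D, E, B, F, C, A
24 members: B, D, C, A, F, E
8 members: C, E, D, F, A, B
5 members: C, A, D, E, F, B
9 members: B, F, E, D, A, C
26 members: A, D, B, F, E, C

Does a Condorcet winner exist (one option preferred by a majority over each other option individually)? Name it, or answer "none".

D

D vs F: 84–38 for D.
D vs B: 89–33 for D.
D vs E: 105–17 for D.
D vs C: 80–42 for D.
D vs A: 62–60 for D.
D beats every other option head-to-head.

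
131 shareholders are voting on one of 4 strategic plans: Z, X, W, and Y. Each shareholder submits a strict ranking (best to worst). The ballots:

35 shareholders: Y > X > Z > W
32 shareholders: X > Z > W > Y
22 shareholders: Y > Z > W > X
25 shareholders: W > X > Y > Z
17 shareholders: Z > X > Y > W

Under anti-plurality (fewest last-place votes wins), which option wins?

X

Last-place votes: Z 25, X 22, W 52, Y 32.
X is ranked last by the fewest voters, so X wins.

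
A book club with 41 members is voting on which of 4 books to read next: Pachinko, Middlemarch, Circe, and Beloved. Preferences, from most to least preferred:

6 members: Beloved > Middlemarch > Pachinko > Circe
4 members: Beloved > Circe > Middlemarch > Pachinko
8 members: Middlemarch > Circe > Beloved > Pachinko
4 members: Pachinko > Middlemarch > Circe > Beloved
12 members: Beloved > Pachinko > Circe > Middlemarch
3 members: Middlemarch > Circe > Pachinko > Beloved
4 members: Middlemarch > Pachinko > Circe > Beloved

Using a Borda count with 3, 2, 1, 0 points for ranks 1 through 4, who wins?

Beloved

Pachinko: 6·1 + 4·0 + 8·0 + 4·3 + 12·2 + 3·1 + 4·2 = 53
Middlemarch: 6·2 + 4·1 + 8·3 + 4·2 + 12·0 + 3·3 + 4·3 = 69
Circe: 6·0 + 4·2 + 8·2 + 4·1 + 12·1 + 3·2 + 4·1 = 50
Beloved: 6·3 + 4·3 + 8·1 + 4·0 + 12·3 + 3·0 + 4·0 = 74
Beloved has the highest Borda score (74).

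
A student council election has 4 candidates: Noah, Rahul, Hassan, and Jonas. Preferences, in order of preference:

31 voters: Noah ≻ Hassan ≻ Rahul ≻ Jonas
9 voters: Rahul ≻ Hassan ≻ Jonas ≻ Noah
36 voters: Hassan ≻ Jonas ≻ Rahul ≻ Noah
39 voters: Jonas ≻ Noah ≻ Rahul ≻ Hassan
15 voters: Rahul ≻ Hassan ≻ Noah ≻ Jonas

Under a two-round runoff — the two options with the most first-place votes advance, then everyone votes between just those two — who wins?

Hassan

Round 1 first-place votes: Noah 31, Rahul 24, Hassan 36, Jonas 39.
Jonas and Hassan advance.
Runoff: Jonas is preferred to Hassan by 39 voters; Hassan by 91.
Hassan wins the runoff.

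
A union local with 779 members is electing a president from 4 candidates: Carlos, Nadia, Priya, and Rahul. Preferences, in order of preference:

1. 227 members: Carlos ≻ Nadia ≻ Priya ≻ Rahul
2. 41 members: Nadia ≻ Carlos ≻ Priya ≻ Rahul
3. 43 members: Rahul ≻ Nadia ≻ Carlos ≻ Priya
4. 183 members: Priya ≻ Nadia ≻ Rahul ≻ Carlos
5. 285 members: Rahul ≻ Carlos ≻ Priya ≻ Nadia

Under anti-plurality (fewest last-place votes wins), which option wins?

Last-place votes: Carlos 183, Nadia 285, Priya 43, Rahul 268.
Priya is ranked last by the fewest voters, so Priya wins.

Priya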